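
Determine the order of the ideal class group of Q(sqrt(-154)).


K = Q(sqrt(-154)). d mod 4 = 2, so D = disc(K) = 4d = -616
h(K) equals the number of primitive reduced positive-definite forms (a, b, c) = a*x^2 + b*x*y + c*y^2 with b^2 - 4ac = D,
where reduced means |b| <= a <= c, with b >= 0 whenever |b| = a or a = c, and primitive means gcd(a, b, c) = 1.
Reduced forces 3a^2 <= |D| = 616, so 1 <= a <= 14; b must have the parity of D, and c = (b^2 - D)/(4a) must be an integer >= a.
Enumerate a = 1..14, b in [-a, a]:
  a=1: (1, 0, 154)  [1]
  a=2: (2, 0, 77)  [1]
  a=3..4: none
  a=5: (5, -2, 31), (5, 2, 31)  [2]
  a=6: none
  a=7: (7, 0, 22)  [1]
  a=8..9: none
  a=10: (10, -8, 17), (10, 8, 17)  [2]
  a=11: (11, 0, 14)  [1]
  a=12..14: none
Total reduced forms: 1 + 1 + 2 + 1 + 2 + 1 = 8
h = 8

8


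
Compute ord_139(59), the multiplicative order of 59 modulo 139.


We want ord_139(59), the smallest k >= 1 with 59^k = 1 mod 139.
n = 139 = 139, phi(139) = 138; the order divides phi(n).
Divisors of 138: 1, 2, 3, 6, 23, 46, 69, 138
Repeated squaring mod 139: 59^1 = 59, 59^2 = 6, 59^4 = 36, 59^8 = 45, 59^16 = 79, 59^32 = 125, 59^64 = 57, 59^128 = 52
Test divisors in increasing order:
  k=1: 59^1 = 59 mod 139
  k=2: 59^2 = 6 mod 139
  k=3: 59^3 = 6 * 59 = 76 mod 139
  k=6: 59^6 = 36 * 6 = 77 mod 139
  k=23: 59^23 = 79 * 36 * 6 * 59 = 138 mod 139
  k=46: 59^46 = 125 * 45 * 36 * 6 = 1 mod 139  <- first divisor giving 1
Order = 46

46


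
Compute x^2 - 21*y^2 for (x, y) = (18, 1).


x^2 - d*y^2
= 18^2 - 21*1^2
= 324 - 21
= 303

303


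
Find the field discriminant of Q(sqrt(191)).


For K = Q(sqrt(d)) with d squarefree: disc(K) = d if d = 1 mod 4, and disc(K) = 4d if d = 2 or 3 mod 4.
Here d = 191, and d mod 4 = 3.
d = 3 mod 4, not 1 (O_K = Z[sqrt(d)]), so disc(K) = 4d = 4 * (191) = 764

764


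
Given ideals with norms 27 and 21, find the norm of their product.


N(IJ) = N(I) * N(J)
= 27 * 21
= 567

567


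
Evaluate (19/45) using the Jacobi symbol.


Compute (19/45) via quadratic reciprocity:
  reciprocity: (19/45) -> +(45/19)
  reduce: (7/19)
  reciprocity: (7/19) -> -(19/7)
  reduce: (5/7)
  reciprocity: (5/7) -> +(7/5)
  reduce: (2/5)
  pull out 2: (2/5) = -1  (since 5 mod 8 = 5)
  (1/5) = 1
Product of signs = 1

1


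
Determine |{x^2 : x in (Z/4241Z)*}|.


For prime p, the number of non-zero quadratic residues is (p-1)/2.
= (4241-1)/2
= 2120

2120


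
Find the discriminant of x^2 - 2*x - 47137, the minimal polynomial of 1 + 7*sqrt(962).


The element 1 + 7*sqrt(962) has minimal polynomial:
x^2 - 2*x - 47137
Discriminant = (-2)^2 - 4*(-47137)
= 4 + 188548
= 188552

188552


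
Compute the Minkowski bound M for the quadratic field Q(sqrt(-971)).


d = -971, d mod 4 = 1, so disc(K) = d = -971; |disc(K)| = 971
Imaginary quadratic field, so n = 2, s = r2 = 1, r1 = 0
M = (n!/n^n) * (4/pi)^s * sqrt(|disc(K)|) = (2!/2^2) * (4/pi)^1 * sqrt(971)
= 0.5 * 1.273240 * 31.160873
= 19.8376

19.8376


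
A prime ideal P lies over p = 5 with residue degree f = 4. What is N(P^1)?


N(P^a) = p^(a*f)
= 5^(1*4)
= 5^4
= 625

625


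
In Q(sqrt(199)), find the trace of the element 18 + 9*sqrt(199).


Tr(a + b*sqrt(d)) = (a + b*sqrt(d)) + (a - b*sqrt(d)) = 2a
= 2 * (18)
= 36

36


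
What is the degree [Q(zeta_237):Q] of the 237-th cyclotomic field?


The degree equals Euler's totient phi(237).
237 = 3 * 79
phi(237) = 156

156


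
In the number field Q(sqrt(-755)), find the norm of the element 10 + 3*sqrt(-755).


N(a + b*sqrt(d)) = a^2 - d*b^2
= (10)^2 - (-755)*(3)^2
= 100 + 6795
= 6895

6895


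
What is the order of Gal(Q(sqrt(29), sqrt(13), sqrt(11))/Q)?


The 3 square roots of distinct primes are multiplicatively independent over Q,
so [K:Q] = 2^3 and Gal(K/Q) is isomorphic to (Z/2Z)^3.
|Gal| = 2^3 = 8

8


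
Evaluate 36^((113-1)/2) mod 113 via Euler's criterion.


p = 113 is prime and the exponent is (p-1)/2 = 56, so by Euler's criterion 36^56 = (36/113) = +1 or -1 mod 113.
Compute by square-and-multiply:
  56 = 32 + 16 + 8 (binary 111000)
  Repeated squaring mod 113: 36^1 = 36, 36^2 = 53, 36^4 = 97, 36^8 = 30, 36^16 = 109, 36^32 = 16
  36^56 = 36^32 * 36^16 * 36^8 = 16 * 109 * 30 mod 113
    16 * 109 = 1744 = 49 mod 113
    49 * 30 = 1470 = 1 mod 113
  36^56 = 1 mod 113
Result 1: 36 is a quadratic residue mod 113.
36^56 mod 113 = 1

1


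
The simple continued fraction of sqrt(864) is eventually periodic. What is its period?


Run the CF algorithm for sqrt(864).
a_0 = floor(sqrt(864)) = 29; set m_0=0, q_0=1.
Recurrence: m' = q*a - m,  q' = (d - m'^2)/q,  a' = floor((a_0 + m')/q').
  step 1: m=29, q=23, a=2
  step 2: m=17, q=25, a=1
  step 3: m=8, q=32, a=1
  step 4: m=24, q=9, a=5
  step 5: m=21, q=47, a=1
  step 6: m=26, q=4, a=13
  step 7: m=26, q=47, a=1
  step 8: m=21, q=9, a=5
  step 9: m=24, q=32, a=1
  step 10: m=8, q=25, a=1
  step 11: m=17, q=23, a=2
  step 12: m=29, q=1, a=58
a_12 = 2*a_0 = 58, so the period closes here.
sqrt(864) = [29; 2, 1, 1, 5, 1, 13, 1, 5, 1, 1, 2, 58]
Period length = 12

12


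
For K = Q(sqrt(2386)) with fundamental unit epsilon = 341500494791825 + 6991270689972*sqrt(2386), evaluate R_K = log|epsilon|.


epsilon = 341500494791825 + 6991270689972*sqrt(2386)
= 6.8300e+14
R = ln(6.8300e+14)
= 34.1575

34.1575


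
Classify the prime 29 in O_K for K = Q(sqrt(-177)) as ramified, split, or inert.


K = Q(sqrt(-177)). Since d mod 4 = 3, disc(K) = -708.
Check p | disc: -708 mod 29 = 17.
p does not divide disc. Compute Legendre symbol (d/p):
26^((29-1)/2) mod 29 = -1
(d/p) = -1, so p is inert: (p) stays prime with e=1, f=2, g=1.
Therefore p is inert.

inert


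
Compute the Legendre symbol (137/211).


p = 211 is prime, so compute (137/211) with the reciprocity algorithm (Jacobi-symbol steps: pull out 2s via (2/n), flip via reciprocity, reduce):
  reciprocity: (137/211) -> +(211/137)
  reduce: (74/137)
  pull out 2: (2/137) = +1  (since 137 mod 8 = 1)
  reciprocity: (37/137) -> +(137/37)
  reduce: (26/37)
  pull out 2: (2/37) = -1  (since 37 mod 8 = 5)
  reciprocity: (13/37) -> +(37/13)
  reduce: (11/13)
  reciprocity: (11/13) -> +(13/11)
  reduce: (2/11)
  pull out 2: (2/11) = -1  (since 11 mod 8 = 3)
  (1/11) = 1
Product of signs = 1
(137/211) = 1

1


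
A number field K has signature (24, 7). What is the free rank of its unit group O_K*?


By Dirichlet's unit theorem:
rank = r1 + r2 - 1
= 24 + 7 - 1
= 30

30


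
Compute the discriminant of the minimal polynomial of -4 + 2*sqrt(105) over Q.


The element -4 + 2*sqrt(105) has minimal polynomial:
x^2 + 8*x - 404
Discriminant = (8)^2 - 4*(-404)
= 64 + 1616
= 1680

1680


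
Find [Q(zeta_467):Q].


The degree equals Euler's totient phi(467).
467 = 467
phi(467) = 466

466


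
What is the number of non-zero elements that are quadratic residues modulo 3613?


For prime p, the number of non-zero quadratic residues is (p-1)/2.
= (3613-1)/2
= 1806

1806


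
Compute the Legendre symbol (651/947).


p = 947 is prime, so compute (651/947) with the reciprocity algorithm (Jacobi-symbol steps: pull out 2s via (2/n), flip via reciprocity, reduce):
  reciprocity: (651/947) -> -(947/651)
  reduce: (296/651)
  pull out 2: (2/651) = -1  (since 651 mod 8 = 3)
  pull out 2: (2/651) = -1  (since 651 mod 8 = 3)
  pull out 2: (2/651) = -1  (since 651 mod 8 = 3)
  reciprocity: (37/651) -> +(651/37)
  reduce: (22/37)
  pull out 2: (2/37) = -1  (since 37 mod 8 = 5)
  reciprocity: (11/37) -> +(37/11)
  reduce: (4/11)
  pull out 2: (2/11) = -1  (since 11 mod 8 = 3)
  pull out 2: (2/11) = -1  (since 11 mod 8 = 3)
  (1/11) = 1
Product of signs = -1
(651/947) = -1

-1


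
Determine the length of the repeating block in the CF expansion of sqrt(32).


Run the CF algorithm for sqrt(32).
a_0 = floor(sqrt(32)) = 5; set m_0=0, q_0=1.
Recurrence: m' = q*a - m,  q' = (d - m'^2)/q,  a' = floor((a_0 + m')/q').
  step 1: m=5, q=7, a=1
  step 2: m=2, q=4, a=1
  step 3: m=2, q=7, a=1
  step 4: m=5, q=1, a=10
a_4 = 2*a_0 = 10, so the period closes here.
sqrt(32) = [5; 1, 1, 1, 10]
Period length = 4

4


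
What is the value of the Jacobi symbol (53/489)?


Compute (53/489) via quadratic reciprocity:
  reciprocity: (53/489) -> +(489/53)
  reduce: (12/53)
  pull out 2: (2/53) = -1  (since 53 mod 8 = 5)
  pull out 2: (2/53) = -1  (since 53 mod 8 = 5)
  reciprocity: (3/53) -> +(53/3)
  reduce: (2/3)
  pull out 2: (2/3) = -1  (since 3 mod 8 = 3)
  (1/3) = 1
Product of signs = -1

-1


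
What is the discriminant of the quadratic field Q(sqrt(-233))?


For K = Q(sqrt(d)) with d squarefree: disc(K) = d if d = 1 mod 4, and disc(K) = 4d if d = 2 or 3 mod 4.
Here d = -233, and d mod 4 = 3.
d = 3 mod 4, not 1 (O_K = Z[sqrt(d)]), so disc(K) = 4d = 4 * (-233) = -932

-932


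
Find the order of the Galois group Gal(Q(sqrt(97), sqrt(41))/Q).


The 2 square roots of distinct primes are multiplicatively independent over Q,
so [K:Q] = 2^2 and Gal(K/Q) is isomorphic to (Z/2Z)^2.
|Gal| = 2^2 = 4

4


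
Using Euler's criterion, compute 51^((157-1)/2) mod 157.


p = 157 is prime and the exponent is (p-1)/2 = 78, so by Euler's criterion 51^78 = (51/157) = +1 or -1 mod 157.
Compute by square-and-multiply:
  78 = 64 + 8 + 4 + 2 (binary 1001110)
  Repeated squaring mod 157: 51^1 = 51, 51^2 = 89, 51^4 = 71, 51^8 = 17, 51^16 = 132, 51^32 = 154, 51^64 = 9
  51^78 = 51^64 * 51^8 * 51^4 * 51^2 = 9 * 17 * 71 * 89 mod 157
    9 * 17 = 153 = 153 mod 157
    153 * 71 = 10863 = 30 mod 157
    30 * 89 = 2670 = 1 mod 157
  51^78 = 1 mod 157
Result 1: 51 is a quadratic residue mod 157.
51^78 mod 157 = 1

1


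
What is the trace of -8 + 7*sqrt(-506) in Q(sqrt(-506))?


Tr(a + b*sqrt(d)) = (a + b*sqrt(d)) + (a - b*sqrt(d)) = 2a
= 2 * (-8)
= -16

-16


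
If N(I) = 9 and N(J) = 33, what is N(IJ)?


N(IJ) = N(I) * N(J)
= 9 * 33
= 297

297


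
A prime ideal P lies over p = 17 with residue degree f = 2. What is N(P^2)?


N(P^a) = p^(a*f)
= 17^(2*2)
= 17^4
= 83521

83521


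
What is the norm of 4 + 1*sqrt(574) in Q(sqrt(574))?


N(a + b*sqrt(d)) = a^2 - d*b^2
= (4)^2 - (574)*(1)^2
= 16 - 574
= -558

-558


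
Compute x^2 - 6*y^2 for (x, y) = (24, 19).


x^2 - d*y^2
= 24^2 - 6*19^2
= 576 - 2166
= -1590

-1590


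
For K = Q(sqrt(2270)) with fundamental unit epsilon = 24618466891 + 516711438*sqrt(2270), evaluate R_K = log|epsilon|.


epsilon = 24618466891 + 516711438*sqrt(2270)
= 4.9237e+10
R = ln(4.9237e+10)
= 24.6199

24.6199


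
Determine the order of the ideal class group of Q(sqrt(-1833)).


K = Q(sqrt(-1833)). d mod 4 = 3, so D = disc(K) = 4d = -7332
h(K) equals the number of primitive reduced positive-definite forms (a, b, c) = a*x^2 + b*x*y + c*y^2 with b^2 - 4ac = D,
where reduced means |b| <= a <= c, with b >= 0 whenever |b| = a or a = c, and primitive means gcd(a, b, c) = 1.
Reduced forces 3a^2 <= |D| = 7332, so 1 <= a <= 49; b must have the parity of D, and c = (b^2 - D)/(4a) must be an integer >= a.
Enumerate a = 1..49, b in [-a, a]:
  a=1: (1, 0, 1833)  [1]
  a=2: (2, 2, 917)  [1]
  a=3: (3, 0, 611)  [1]
  a=4..5: none
  a=6: (6, 6, 307)  [1]
  a=7: (7, -2, 262), (7, 2, 262)  [2]
  a=8..10: none
  a=11: (11, -4, 167), (11, 4, 167)  [2]
  a=12: none
  a=13: (13, 0, 141)  [1]
  a=14: (14, -2, 131), (14, 2, 131)  [2]
  a=15..20: none
  a=21: (21, -12, 89), (21, 12, 89)  [2]
  a=22: (22, -18, 87), (22, 18, 87)  [2]
  a=23..25: none
  a=26: (26, 26, 77)  [1]
  a=27..28: none
  a=29: (29, -18, 66), (29, 18, 66)  [2]
  a=30..32: none
  a=33: (33, -18, 58), (33, 18, 58)  [2]
  a=34..38: none
  a=39: (39, 0, 47)  [1]
  a=40..41: none
  a=42: (42, -30, 49), (42, 30, 49)  [2]
  a=43: (43, 8, 43)  [1]
  a=44..49: none
Total reduced forms: 1 + 1 + 1 + 1 + 2 + 2 + 1 + 2 + 2 + 2 + 1 + 2 + 2 + 1 + 2 + 1 = 24
h = 24

24


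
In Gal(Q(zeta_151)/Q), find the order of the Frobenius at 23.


The Frobenius at p in Gal(Q(zeta_n)/Q) = (Z/nZ)* is the class of p, so its order is ord_151(23), the smallest k >= 1 with 23^k = 1 mod 151.
n = 151 = 151, phi(151) = 150; the order divides phi(n).
Divisors of 150: 1, 2, 3, 5, 6, 10, 15, 25, 30, 50, 75, 150
Repeated squaring mod 151: 23^1 = 23, 23^2 = 76, 23^4 = 38, 23^8 = 85, 23^16 = 128, 23^32 = 76, 23^64 = 38, 23^128 = 85
Test divisors in increasing order:
  k=1: 23^1 = 23 mod 151
  k=2: 23^2 = 76 mod 151
  k=3: 23^3 = 76 * 23 = 87 mod 151
  k=5: 23^5 = 38 * 23 = 119 mod 151
  k=6: 23^6 = 38 * 76 = 19 mod 151
  k=10: 23^10 = 85 * 76 = 118 mod 151
  k=15: 23^15 = 85 * 38 * 76 * 23 = 150 mod 151
  k=25: 23^25 = 128 * 85 * 23 = 33 mod 151
  k=30: 23^30 = 128 * 85 * 38 * 76 = 1 mod 151  <- first divisor giving 1
Order = 30

30


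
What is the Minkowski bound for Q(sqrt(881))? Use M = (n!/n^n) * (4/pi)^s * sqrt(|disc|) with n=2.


d = 881, d mod 4 = 1, so disc(K) = d = 881; |disc(K)| = 881
Real quadratic field, so n = 2, s = r2 = 0, r1 = 2
M = (n!/n^n) * (4/pi)^s * sqrt(|disc(K)|) = (2!/2^2) * (4/pi)^0 * sqrt(881)
= 0.5 * 1.000000 * 29.681644
= 14.8408

14.8408


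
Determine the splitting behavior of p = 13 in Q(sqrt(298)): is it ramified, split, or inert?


K = Q(sqrt(298)). Since d mod 4 = 2, disc(K) = 1192.
Check p | disc: 1192 mod 13 = 9.
p does not divide disc. Compute Legendre symbol (d/p):
12^((13-1)/2) mod 13 = 1
(d/p) = 1, so p splits: (p) = P*P' with e=1, f=1, g=2.
Therefore p is split.

split


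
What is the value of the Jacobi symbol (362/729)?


Compute (362/729) via quadratic reciprocity:
  pull out 2: (2/729) = +1  (since 729 mod 8 = 1)
  reciprocity: (181/729) -> +(729/181)
  reduce: (5/181)
  reciprocity: (5/181) -> +(181/5)
  reduce: (1/5)
  (1/5) = 1
Product of signs = 1

1


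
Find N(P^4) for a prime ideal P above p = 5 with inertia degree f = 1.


N(P^a) = p^(a*f)
= 5^(4*1)
= 5^4
= 625

625


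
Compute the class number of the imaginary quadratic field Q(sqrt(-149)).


K = Q(sqrt(-149)). d mod 4 = 3, so D = disc(K) = 4d = -596
h(K) equals the number of primitive reduced positive-definite forms (a, b, c) = a*x^2 + b*x*y + c*y^2 with b^2 - 4ac = D,
where reduced means |b| <= a <= c, with b >= 0 whenever |b| = a or a = c, and primitive means gcd(a, b, c) = 1.
Reduced forces 3a^2 <= |D| = 596, so 1 <= a <= 14; b must have the parity of D, and c = (b^2 - D)/(4a) must be an integer >= a.
Enumerate a = 1..14, b in [-a, a]:
  a=1: (1, 0, 149)  [1]
  a=2: (2, 2, 75)  [1]
  a=3: (3, -2, 50), (3, 2, 50)  [2]
  a=4: none
  a=5: (5, -2, 30), (5, 2, 30)  [2]
  a=6: (6, -2, 25), (6, 2, 25)  [2]
  a=7..8: none
  a=9: (9, -4, 17), (9, 4, 17)  [2]
  a=10: (10, -2, 15), (10, 2, 15)  [2]
  a=11: (11, -8, 15), (11, 8, 15)  [2]
  a=12..14: none
Total reduced forms: 1 + 1 + 2 + 2 + 2 + 2 + 2 + 2 = 14
h = 14

14


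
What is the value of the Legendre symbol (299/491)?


p = 491 is prime, so compute (299/491) with the reciprocity algorithm (Jacobi-symbol steps: pull out 2s via (2/n), flip via reciprocity, reduce):
  reciprocity: (299/491) -> -(491/299)
  reduce: (192/299)
  pull out 2: (2/299) = -1  (since 299 mod 8 = 3)
  pull out 2: (2/299) = -1  (since 299 mod 8 = 3)
  pull out 2: (2/299) = -1  (since 299 mod 8 = 3)
  pull out 2: (2/299) = -1  (since 299 mod 8 = 3)
  pull out 2: (2/299) = -1  (since 299 mod 8 = 3)
  pull out 2: (2/299) = -1  (since 299 mod 8 = 3)
  reciprocity: (3/299) -> -(299/3)
  reduce: (2/3)
  pull out 2: (2/3) = -1  (since 3 mod 8 = 3)
  (1/3) = 1
Product of signs = -1
(299/491) = -1

-1


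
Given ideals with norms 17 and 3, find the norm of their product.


N(IJ) = N(I) * N(J)
= 17 * 3
= 51

51


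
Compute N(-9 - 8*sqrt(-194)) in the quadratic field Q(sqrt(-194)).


N(a + b*sqrt(d)) = a^2 - d*b^2
= (-9)^2 - (-194)*(-8)^2
= 81 + 12416
= 12497

12497


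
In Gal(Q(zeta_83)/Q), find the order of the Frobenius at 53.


The Frobenius at p in Gal(Q(zeta_n)/Q) = (Z/nZ)* is the class of p, so its order is ord_83(53), the smallest k >= 1 with 53^k = 1 mod 83.
n = 83 = 83, phi(83) = 82; the order divides phi(n).
Divisors of 82: 1, 2, 41, 82
Repeated squaring mod 83: 53^1 = 53, 53^2 = 70, 53^4 = 3, 53^8 = 9, 53^16 = 81, 53^32 = 4, 53^64 = 16
Test divisors in increasing order:
  k=1: 53^1 = 53 mod 83
  k=2: 53^2 = 70 mod 83
  k=41: 53^41 = 4 * 9 * 53 = 82 mod 83
  k=82: 53^82 = 16 * 81 * 70 = 1 mod 83  <- first divisor giving 1
Order = 82

82


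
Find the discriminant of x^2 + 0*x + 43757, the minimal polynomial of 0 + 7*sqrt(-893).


The element 0 + 7*sqrt(-893) has minimal polynomial:
x^2 + 0*x + 43757
Discriminant = (0)^2 - 4*(43757)
= 0 - 175028
= -175028

-175028


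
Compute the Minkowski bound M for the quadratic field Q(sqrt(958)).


d = 958, d mod 4 = 2, so disc(K) = 4d = 3832; |disc(K)| = 3832
Real quadratic field, so n = 2, s = r2 = 0, r1 = 2
M = (n!/n^n) * (4/pi)^s * sqrt(|disc(K)|) = (2!/2^2) * (4/pi)^0 * sqrt(3832)
= 0.5 * 1.000000 * 61.903150
= 30.9516

30.9516


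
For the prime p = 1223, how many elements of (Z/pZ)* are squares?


For prime p, the number of non-zero quadratic residues is (p-1)/2.
= (1223-1)/2
= 611

611


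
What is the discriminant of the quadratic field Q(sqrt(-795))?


For K = Q(sqrt(d)) with d squarefree: disc(K) = d if d = 1 mod 4, and disc(K) = 4d if d = 2 or 3 mod 4.
Here d = -795, and d mod 4 = 1.
d = 1 mod 4 (O_K = Z[(1+sqrt(d))/2]), so disc(K) = d = -795

-795


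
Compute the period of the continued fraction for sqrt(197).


Run the CF algorithm for sqrt(197).
a_0 = floor(sqrt(197)) = 14; set m_0=0, q_0=1.
Recurrence: m' = q*a - m,  q' = (d - m'^2)/q,  a' = floor((a_0 + m')/q').
  step 1: m=14, q=1, a=28
a_1 = 2*a_0 = 28, so the period closes here.
sqrt(197) = [14; 28]
Period length = 1

1


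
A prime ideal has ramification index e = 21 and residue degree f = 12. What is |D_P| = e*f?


|D_P| = e * f
= 21 * 12
= 252

252


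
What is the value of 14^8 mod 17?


p = 17 is prime and the exponent is (p-1)/2 = 8, so by Euler's criterion 14^8 = (14/17) = +1 or -1 mod 17.
Compute by square-and-multiply:
  8 = 8 (binary 1000)
  Repeated squaring mod 17: 14^1 = 14, 14^2 = 9, 14^4 = 13, 14^8 = 16
  14^8 = 16 mod 17
Result 16 = p - 1 = -1 mod 17: 14 is a quadratic non-residue mod 17. As a residue in [0, p-1] the value is 16.
14^8 mod 17 = 16

16


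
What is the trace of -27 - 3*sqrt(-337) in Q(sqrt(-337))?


Tr(a + b*sqrt(d)) = (a + b*sqrt(d)) + (a - b*sqrt(d)) = 2a
= 2 * (-27)
= -54

-54


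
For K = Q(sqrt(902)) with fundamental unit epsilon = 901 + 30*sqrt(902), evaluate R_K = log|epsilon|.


epsilon = 901 + 30*sqrt(902)
= 1801.9994
R = ln(1801.9994)
= 7.4967

7.4967


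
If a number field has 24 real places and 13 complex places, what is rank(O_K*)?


By Dirichlet's unit theorem:
rank = r1 + r2 - 1
= 24 + 13 - 1
= 36

36


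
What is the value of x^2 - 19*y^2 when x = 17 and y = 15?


x^2 - d*y^2
= 17^2 - 19*15^2
= 289 - 4275
= -3986

-3986


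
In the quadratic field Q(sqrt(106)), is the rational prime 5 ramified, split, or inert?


K = Q(sqrt(106)). Since d mod 4 = 2, disc(K) = 424.
Check p | disc: 424 mod 5 = 4.
p does not divide disc. Compute Legendre symbol (d/p):
1^((5-1)/2) mod 5 = 1
(d/p) = 1, so p splits: (p) = P*P' with e=1, f=1, g=2.
Therefore p is split.

split


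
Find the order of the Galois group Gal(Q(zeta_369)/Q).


|Gal(Q(zeta_369)/Q)| = phi(369)
= 240

240


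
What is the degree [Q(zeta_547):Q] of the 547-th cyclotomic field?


The degree equals Euler's totient phi(547).
547 = 547
phi(547) = 546

546


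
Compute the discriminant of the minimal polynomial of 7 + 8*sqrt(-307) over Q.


The element 7 + 8*sqrt(-307) has minimal polynomial:
x^2 - 14*x + 19697
Discriminant = (-14)^2 - 4*(19697)
= 196 - 78788
= -78592

-78592


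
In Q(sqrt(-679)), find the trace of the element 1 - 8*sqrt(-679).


Tr(a + b*sqrt(d)) = (a + b*sqrt(d)) + (a - b*sqrt(d)) = 2a
= 2 * (1)
= 2

2


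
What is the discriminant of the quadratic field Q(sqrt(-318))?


For K = Q(sqrt(d)) with d squarefree: disc(K) = d if d = 1 mod 4, and disc(K) = 4d if d = 2 or 3 mod 4.
Here d = -318, and d mod 4 = 2.
d = 2 mod 4, not 1 (O_K = Z[sqrt(d)]), so disc(K) = 4d = 4 * (-318) = -1272

-1272


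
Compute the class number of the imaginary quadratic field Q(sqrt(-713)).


K = Q(sqrt(-713)). d mod 4 = 3, so D = disc(K) = 4d = -2852
h(K) equals the number of primitive reduced positive-definite forms (a, b, c) = a*x^2 + b*x*y + c*y^2 with b^2 - 4ac = D,
where reduced means |b| <= a <= c, with b >= 0 whenever |b| = a or a = c, and primitive means gcd(a, b, c) = 1.
Reduced forces 3a^2 <= |D| = 2852, so 1 <= a <= 30; b must have the parity of D, and c = (b^2 - D)/(4a) must be an integer >= a.
Enumerate a = 1..30, b in [-a, a]:
  a=1: (1, 0, 713)  [1]
  a=2: (2, 2, 357)  [1]
  a=3: (3, -2, 238), (3, 2, 238)  [2]
  a=4..5: none
  a=6: (6, -2, 119), (6, 2, 119)  [2]
  a=7: (7, -2, 102), (7, 2, 102)  [2]
  a=8: none
  a=9: (9, -8, 81), (9, 8, 81)  [2]
  a=10..13: none
  a=14: (14, -2, 51), (14, 2, 51)  [2]
  a=15..16: none
  a=17: (17, -2, 42), (17, 2, 42)  [2]
  a=18: (18, -10, 41), (18, 10, 41)  [2]
  a=19: (19, -6, 38), (19, 6, 38)  [2]
  a=20: none
  a=21: (21, -16, 37), (21, -2, 34), (21, 2, 34), (21, 16, 37)  [4]
  a=22: none
  a=23: (23, 0, 31)  [1]
  a=24..26: none
  a=27: (27, 8, 27)  [1]
  a=28..30: none
Total reduced forms: 1 + 1 + 2 + 2 + 2 + 2 + 2 + 2 + 2 + 2 + 4 + 1 + 1 = 24
h = 24

24


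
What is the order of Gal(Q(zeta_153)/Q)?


|Gal(Q(zeta_153)/Q)| = phi(153)
= 96

96


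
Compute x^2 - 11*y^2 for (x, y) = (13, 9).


x^2 - d*y^2
= 13^2 - 11*9^2
= 169 - 891
= -722

-722


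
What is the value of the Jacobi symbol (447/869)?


Compute (447/869) via quadratic reciprocity:
  reciprocity: (447/869) -> +(869/447)
  reduce: (422/447)
  pull out 2: (2/447) = +1  (since 447 mod 8 = 7)
  reciprocity: (211/447) -> -(447/211)
  reduce: (25/211)
  reciprocity: (25/211) -> +(211/25)
  reduce: (11/25)
  reciprocity: (11/25) -> +(25/11)
  reduce: (3/11)
  reciprocity: (3/11) -> -(11/3)
  reduce: (2/3)
  pull out 2: (2/3) = -1  (since 3 mod 8 = 3)
  (1/3) = 1
Product of signs = -1

-1


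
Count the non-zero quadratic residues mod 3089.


For prime p, the number of non-zero quadratic residues is (p-1)/2.
= (3089-1)/2
= 1544

1544


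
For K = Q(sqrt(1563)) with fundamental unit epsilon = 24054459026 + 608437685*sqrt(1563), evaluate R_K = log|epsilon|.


epsilon = 24054459026 + 608437685*sqrt(1563)
= 4.8109e+10
R = ln(4.8109e+10)
= 24.5967

24.5967


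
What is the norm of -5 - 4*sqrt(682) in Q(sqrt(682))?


N(a + b*sqrt(d)) = a^2 - d*b^2
= (-5)^2 - (682)*(-4)^2
= 25 - 10912
= -10887

-10887


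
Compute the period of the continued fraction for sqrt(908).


Run the CF algorithm for sqrt(908).
a_0 = floor(sqrt(908)) = 30; set m_0=0, q_0=1.
Recurrence: m' = q*a - m,  q' = (d - m'^2)/q,  a' = floor((a_0 + m')/q').
  step 1: m=30, q=8, a=7
  step 2: m=26, q=29, a=1
  step 3: m=3, q=31, a=1
  step 4: m=28, q=4, a=14
  step 5: m=28, q=31, a=1
  step 6: m=3, q=29, a=1
  step 7: m=26, q=8, a=7
  step 8: m=30, q=1, a=60
a_8 = 2*a_0 = 60, so the period closes here.
sqrt(908) = [30; 7, 1, 1, 14, 1, 1, 7, 60]
Period length = 8

8


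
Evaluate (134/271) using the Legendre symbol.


p = 271 is prime, so compute (134/271) with the reciprocity algorithm (Jacobi-symbol steps: pull out 2s via (2/n), flip via reciprocity, reduce):
  pull out 2: (2/271) = +1  (since 271 mod 8 = 7)
  reciprocity: (67/271) -> -(271/67)
  reduce: (3/67)
  reciprocity: (3/67) -> -(67/3)
  reduce: (1/3)
  (1/3) = 1
Product of signs = 1
(134/271) = 1

1


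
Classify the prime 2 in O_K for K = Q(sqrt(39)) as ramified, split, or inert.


K = Q(sqrt(39)). Since d mod 4 = 3, disc(K) = 156.
Check p | disc: 156 mod 2 = 0.
p divides disc, so p ramifies: (p) = P^2 with e=2, f=1, g=1.
Therefore p is ramified.

ramified


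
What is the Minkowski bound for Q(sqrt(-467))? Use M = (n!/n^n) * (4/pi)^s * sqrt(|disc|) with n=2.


d = -467, d mod 4 = 1, so disc(K) = d = -467; |disc(K)| = 467
Imaginary quadratic field, so n = 2, s = r2 = 1, r1 = 0
M = (n!/n^n) * (4/pi)^s * sqrt(|disc(K)|) = (2!/2^2) * (4/pi)^1 * sqrt(467)
= 0.5 * 1.273240 * 21.610183
= 13.7575

13.7575


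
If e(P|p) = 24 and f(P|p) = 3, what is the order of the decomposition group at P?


|D_P| = e * f
= 24 * 3
= 72

72


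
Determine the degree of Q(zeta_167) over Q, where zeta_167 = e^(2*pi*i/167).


The degree equals Euler's totient phi(167).
167 = 167
phi(167) = 166

166


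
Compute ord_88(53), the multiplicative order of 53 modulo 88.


We want ord_88(53), the smallest k >= 1 with 53^k = 1 mod 88.
n = 88 = 2^3 * 11, phi(88) = 40; the order divides phi(n).
Divisors of 40: 1, 2, 4, 5, 8, 10, 20, 40
Repeated squaring mod 88: 53^1 = 53, 53^2 = 81, 53^4 = 49, 53^8 = 25, 53^16 = 9, 53^32 = 81
Test divisors in increasing order:
  k=1: 53^1 = 53 mod 88
  k=2: 53^2 = 81 mod 88
  k=4: 53^4 = 49 mod 88
  k=5: 53^5 = 49 * 53 = 45 mod 88
  k=8: 53^8 = 25 mod 88
  k=10: 53^10 = 25 * 81 = 1 mod 88  <- first divisor giving 1
Order = 10

10


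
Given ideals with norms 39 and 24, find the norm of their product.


N(IJ) = N(I) * N(J)
= 39 * 24
= 936

936


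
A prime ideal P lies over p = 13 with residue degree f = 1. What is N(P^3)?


N(P^a) = p^(a*f)
= 13^(3*1)
= 13^3
= 2197

2197


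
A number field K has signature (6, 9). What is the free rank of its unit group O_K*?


By Dirichlet's unit theorem:
rank = r1 + r2 - 1
= 6 + 9 - 1
= 14

14


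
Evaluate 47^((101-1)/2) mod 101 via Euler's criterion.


p = 101 is prime and the exponent is (p-1)/2 = 50, so by Euler's criterion 47^50 = (47/101) = +1 or -1 mod 101.
Compute by square-and-multiply:
  50 = 32 + 16 + 2 (binary 110010)
  Repeated squaring mod 101: 47^1 = 47, 47^2 = 88, 47^4 = 68, 47^8 = 79, 47^16 = 80, 47^32 = 37
  47^50 = 47^32 * 47^16 * 47^2 = 37 * 80 * 88 mod 101
    37 * 80 = 2960 = 31 mod 101
    31 * 88 = 2728 = 1 mod 101
  47^50 = 1 mod 101
Result 1: 47 is a quadratic residue mod 101.
47^50 mod 101 = 1

1


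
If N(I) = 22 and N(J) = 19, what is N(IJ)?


N(IJ) = N(I) * N(J)
= 22 * 19
= 418

418


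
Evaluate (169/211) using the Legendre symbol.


p = 211 is prime, so compute (169/211) with the reciprocity algorithm (Jacobi-symbol steps: pull out 2s via (2/n), flip via reciprocity, reduce):
  reciprocity: (169/211) -> +(211/169)
  reduce: (42/169)
  pull out 2: (2/169) = +1  (since 169 mod 8 = 1)
  reciprocity: (21/169) -> +(169/21)
  reduce: (1/21)
  (1/21) = 1
Product of signs = 1
(169/211) = 1

1


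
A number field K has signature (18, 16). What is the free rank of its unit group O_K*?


By Dirichlet's unit theorem:
rank = r1 + r2 - 1
= 18 + 16 - 1
= 33

33


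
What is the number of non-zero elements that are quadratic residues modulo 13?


For prime p, the number of non-zero quadratic residues is (p-1)/2.
= (13-1)/2
= 6

6


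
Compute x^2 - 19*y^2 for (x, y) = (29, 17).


x^2 - d*y^2
= 29^2 - 19*17^2
= 841 - 5491
= -4650

-4650


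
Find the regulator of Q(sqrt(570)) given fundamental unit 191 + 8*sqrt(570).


epsilon = 191 + 8*sqrt(570)
= 381.9974
R = ln(381.9974)
= 5.9454

5.9454


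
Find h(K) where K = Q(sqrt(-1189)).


K = Q(sqrt(-1189)). d mod 4 = 3, so D = disc(K) = 4d = -4756
h(K) equals the number of primitive reduced positive-definite forms (a, b, c) = a*x^2 + b*x*y + c*y^2 with b^2 - 4ac = D,
where reduced means |b| <= a <= c, with b >= 0 whenever |b| = a or a = c, and primitive means gcd(a, b, c) = 1.
Reduced forces 3a^2 <= |D| = 4756, so 1 <= a <= 39; b must have the parity of D, and c = (b^2 - D)/(4a) must be an integer >= a.
Enumerate a = 1..39, b in [-a, a]:
  a=1: (1, 0, 1189)  [1]
  a=2: (2, 2, 595)  [1]
  a=3..4: none
  a=5: (5, -2, 238), (5, 2, 238)  [2]
  a=6: none
  a=7: (7, -2, 170), (7, 2, 170)  [2]
  a=8..9: none
  a=10: (10, -2, 119), (10, 2, 119)  [2]
  a=11..13: none
  a=14: (14, -2, 85), (14, 2, 85)  [2]
  a=15..16: none
  a=17: (17, -2, 70), (17, 2, 70)  [2]
  a=18..24: none
  a=25: (25, -12, 49), (25, 12, 49)  [2]
  a=26..28: none
  a=29: (29, 0, 41)  [1]
  a=30: none
  a=31: (31, -24, 43), (31, 24, 43)  [2]
  a=32..33: none
  a=34: (34, -2, 35), (34, 2, 35)  [2]
  a=35: (35, 12, 35)  [1]
  a=36..39: none
Total reduced forms: 1 + 1 + 2 + 2 + 2 + 2 + 2 + 2 + 1 + 2 + 2 + 1 = 20
h = 20

20


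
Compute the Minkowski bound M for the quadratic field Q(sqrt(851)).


d = 851, d mod 4 = 3, so disc(K) = 4d = 3404; |disc(K)| = 3404
Real quadratic field, so n = 2, s = r2 = 0, r1 = 2
M = (n!/n^n) * (4/pi)^s * sqrt(|disc(K)|) = (2!/2^2) * (4/pi)^0 * sqrt(3404)
= 0.5 * 1.000000 * 58.343809
= 29.1719

29.1719


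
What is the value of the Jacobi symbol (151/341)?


Compute (151/341) via quadratic reciprocity:
  reciprocity: (151/341) -> +(341/151)
  reduce: (39/151)
  reciprocity: (39/151) -> -(151/39)
  reduce: (34/39)
  pull out 2: (2/39) = +1  (since 39 mod 8 = 7)
  reciprocity: (17/39) -> +(39/17)
  reduce: (5/17)
  reciprocity: (5/17) -> +(17/5)
  reduce: (2/5)
  pull out 2: (2/5) = -1  (since 5 mod 8 = 5)
  (1/5) = 1
Product of signs = 1

1


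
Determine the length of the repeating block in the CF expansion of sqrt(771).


Run the CF algorithm for sqrt(771).
a_0 = floor(sqrt(771)) = 27; set m_0=0, q_0=1.
Recurrence: m' = q*a - m,  q' = (d - m'^2)/q,  a' = floor((a_0 + m')/q').
  step 1: m=27, q=42, a=1
  step 2: m=15, q=13, a=3
  step 3: m=24, q=15, a=3
  step 4: m=21, q=22, a=2
  step 5: m=23, q=11, a=4
  step 6: m=21, q=30, a=1
  step 7: m=9, q=23, a=1
  step 8: m=14, q=25, a=1
  step 9: m=11, q=26, a=1
  step 10: m=15, q=21, a=2
  step 11: m=27, q=2, a=27
  step 12: m=27, q=21, a=2
  step 13: m=15, q=26, a=1
  step 14: m=11, q=25, a=1
  step 15: m=14, q=23, a=1
  step 16: m=9, q=30, a=1
  step 17: m=21, q=11, a=4
  step 18: m=23, q=22, a=2
  step 19: m=21, q=15, a=3
  step 20: m=24, q=13, a=3
  step 21: m=15, q=42, a=1
  step 22: m=27, q=1, a=54
a_22 = 2*a_0 = 54, so the period closes here.
sqrt(771) = [27; 1, 3, 3, 2, 4, 1, 1, 1, 1, 2, 27, 2, 1, 1, 1, 1, 4, 2, 3, 3, 1, 54]
Period length = 22

22


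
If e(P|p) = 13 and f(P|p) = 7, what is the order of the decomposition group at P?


|D_P| = e * f
= 13 * 7
= 91

91


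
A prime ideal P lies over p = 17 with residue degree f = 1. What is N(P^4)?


N(P^a) = p^(a*f)
= 17^(4*1)
= 17^4
= 83521

83521


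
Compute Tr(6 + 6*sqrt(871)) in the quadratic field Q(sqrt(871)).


Tr(a + b*sqrt(d)) = (a + b*sqrt(d)) + (a - b*sqrt(d)) = 2a
= 2 * (6)
= 12

12


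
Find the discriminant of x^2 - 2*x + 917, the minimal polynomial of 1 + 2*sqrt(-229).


The element 1 + 2*sqrt(-229) has minimal polynomial:
x^2 - 2*x + 917
Discriminant = (-2)^2 - 4*(917)
= 4 - 3668
= -3664

-3664


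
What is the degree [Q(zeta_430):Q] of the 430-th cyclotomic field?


The degree equals Euler's totient phi(430).
430 = 2 * 5 * 43
phi(430) = 168

168


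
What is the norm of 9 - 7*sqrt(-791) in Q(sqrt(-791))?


N(a + b*sqrt(d)) = a^2 - d*b^2
= (9)^2 - (-791)*(-7)^2
= 81 + 38759
= 38840

38840


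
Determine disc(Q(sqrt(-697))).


For K = Q(sqrt(d)) with d squarefree: disc(K) = d if d = 1 mod 4, and disc(K) = 4d if d = 2 or 3 mod 4.
Here d = -697, and d mod 4 = 3.
d = 3 mod 4, not 1 (O_K = Z[sqrt(d)]), so disc(K) = 4d = 4 * (-697) = -2788

-2788


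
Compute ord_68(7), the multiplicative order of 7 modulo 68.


We want ord_68(7), the smallest k >= 1 with 7^k = 1 mod 68.
n = 68 = 2^2 * 17, phi(68) = 32; the order divides phi(n).
Divisors of 32: 1, 2, 4, 8, 16, 32
Repeated squaring mod 68: 7^1 = 7, 7^2 = 49, 7^4 = 21, 7^8 = 33, 7^16 = 1, 7^32 = 1
Test divisors in increasing order:
  k=1: 7^1 = 7 mod 68
  k=2: 7^2 = 49 mod 68
  k=4: 7^4 = 21 mod 68
  k=8: 7^8 = 33 mod 68
  k=16: 7^16 = 1 mod 68  <- first divisor giving 1
Order = 16

16


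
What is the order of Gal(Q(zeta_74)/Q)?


|Gal(Q(zeta_74)/Q)| = phi(74)
= 36

36


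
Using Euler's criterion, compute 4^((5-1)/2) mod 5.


p = 5 is prime and the exponent is (p-1)/2 = 2, so by Euler's criterion 4^2 = (4/5) = +1 or -1 mod 5.
Compute by square-and-multiply:
  2 = 2 (binary 10)
  Repeated squaring mod 5: 4^1 = 4, 4^2 = 1
  4^2 = 1 mod 5
Result 1: 4 is a quadratic residue mod 5.
4^2 mod 5 = 1

1


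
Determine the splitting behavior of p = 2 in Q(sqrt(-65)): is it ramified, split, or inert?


K = Q(sqrt(-65)). Since d mod 4 = 3, disc(K) = -260.
Check p | disc: -260 mod 2 = 0.
p divides disc, so p ramifies: (p) = P^2 with e=2, f=1, g=1.
Therefore p is ramified.

ramified


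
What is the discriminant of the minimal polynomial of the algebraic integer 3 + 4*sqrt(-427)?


The element 3 + 4*sqrt(-427) has minimal polynomial:
x^2 - 6*x + 6841
Discriminant = (-6)^2 - 4*(6841)
= 36 - 27364
= -27328

-27328


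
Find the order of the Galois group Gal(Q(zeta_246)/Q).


|Gal(Q(zeta_246)/Q)| = phi(246)
= 80

80


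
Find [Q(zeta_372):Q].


The degree equals Euler's totient phi(372).
372 = 2^2 * 3 * 31
phi(372) = 120

120


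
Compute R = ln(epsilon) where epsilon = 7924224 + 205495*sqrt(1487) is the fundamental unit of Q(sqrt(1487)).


epsilon = 7924224 + 205495*sqrt(1487)
= 1.5848e+07
R = ln(1.5848e+07)
= 16.5786

16.5786


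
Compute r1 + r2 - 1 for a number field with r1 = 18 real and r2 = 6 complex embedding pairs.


By Dirichlet's unit theorem:
rank = r1 + r2 - 1
= 18 + 6 - 1
= 23

23


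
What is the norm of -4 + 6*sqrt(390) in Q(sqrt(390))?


N(a + b*sqrt(d)) = a^2 - d*b^2
= (-4)^2 - (390)*(6)^2
= 16 - 14040
= -14024

-14024


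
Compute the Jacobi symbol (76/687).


Compute (76/687) via quadratic reciprocity:
  pull out 2: (2/687) = +1  (since 687 mod 8 = 7)
  pull out 2: (2/687) = +1  (since 687 mod 8 = 7)
  reciprocity: (19/687) -> -(687/19)
  reduce: (3/19)
  reciprocity: (3/19) -> -(19/3)
  reduce: (1/3)
  (1/3) = 1
Product of signs = 1

1


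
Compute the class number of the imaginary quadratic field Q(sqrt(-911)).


K = Q(sqrt(-911)). d mod 4 = 1, so D = disc(K) = d = -911
h(K) equals the number of primitive reduced positive-definite forms (a, b, c) = a*x^2 + b*x*y + c*y^2 with b^2 - 4ac = D,
where reduced means |b| <= a <= c, with b >= 0 whenever |b| = a or a = c, and primitive means gcd(a, b, c) = 1.
Reduced forces 3a^2 <= |D| = 911, so 1 <= a <= 17; b must have the parity of D, and c = (b^2 - D)/(4a) must be an integer >= a.
Enumerate a = 1..17, b in [-a, a]:
  a=1: (1, 1, 228)  [1]
  a=2: (2, -1, 114), (2, 1, 114)  [2]
  a=3: (3, -1, 76), (3, 1, 76)  [2]
  a=4: (4, -1, 57), (4, 1, 57)  [2]
  a=5: (5, -3, 46), (5, 3, 46)  [2]
  a=6: (6, -5, 39), (6, -1, 38), (6, 1, 38), (6, 5, 39)  [4]
  a=7: none
  a=8: (8, -7, 30), (8, 7, 30)  [2]
  a=9: (9, -5, 26), (9, 5, 26)  [2]
  a=10: (10, -7, 24), (10, -3, 23), (10, 3, 23), (10, 7, 24)  [4]
  a=11: none
  a=12: (12, -7, 20), (12, -1, 19), (12, 1, 19), (12, 7, 20)  [4]
  a=13: (13, -5, 18), (13, 5, 18)  [2]
  a=14: none
  a=15: (15, -13, 18), (15, -7, 16), (15, 7, 16), (15, 13, 18)  [4]
  a=16..17: none
Total reduced forms: 1 + 2 + 2 + 2 + 2 + 4 + 2 + 2 + 4 + 4 + 2 + 4 = 31
h = 31

31


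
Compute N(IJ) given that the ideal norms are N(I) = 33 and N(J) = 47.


N(IJ) = N(I) * N(J)
= 33 * 47
= 1551

1551


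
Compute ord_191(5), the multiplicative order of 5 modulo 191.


We want ord_191(5), the smallest k >= 1 with 5^k = 1 mod 191.
n = 191 = 191, phi(191) = 190; the order divides phi(n).
Divisors of 190: 1, 2, 5, 10, 19, 38, 95, 190
Repeated squaring mod 191: 5^1 = 5, 5^2 = 25, 5^4 = 52, 5^8 = 30, 5^16 = 136, 5^32 = 160, 5^64 = 6, 5^128 = 36
Test divisors in increasing order:
  k=1: 5^1 = 5 mod 191
  k=2: 5^2 = 25 mod 191
  k=5: 5^5 = 52 * 5 = 69 mod 191
  k=10: 5^10 = 30 * 25 = 177 mod 191
  k=19: 5^19 = 136 * 25 * 5 = 1 mod 191  <- first divisor giving 1
Order = 19

19


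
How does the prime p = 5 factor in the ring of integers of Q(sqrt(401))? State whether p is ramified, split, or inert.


K = Q(sqrt(401)). Since d mod 4 = 1, disc(K) = 401.
Check p | disc: 401 mod 5 = 1.
p does not divide disc. Compute Legendre symbol (d/p):
1^((5-1)/2) mod 5 = 1
(d/p) = 1, so p splits: (p) = P*P' with e=1, f=1, g=2.
Therefore p is split.

split


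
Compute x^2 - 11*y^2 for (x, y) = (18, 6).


x^2 - d*y^2
= 18^2 - 11*6^2
= 324 - 396
= -72

-72


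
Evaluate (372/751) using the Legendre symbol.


p = 751 is prime, so compute (372/751) with the reciprocity algorithm (Jacobi-symbol steps: pull out 2s via (2/n), flip via reciprocity, reduce):
  pull out 2: (2/751) = +1  (since 751 mod 8 = 7)
  pull out 2: (2/751) = +1  (since 751 mod 8 = 7)
  reciprocity: (93/751) -> +(751/93)
  reduce: (7/93)
  reciprocity: (7/93) -> +(93/7)
  reduce: (2/7)
  pull out 2: (2/7) = +1  (since 7 mod 8 = 7)
  (1/7) = 1
Product of signs = 1
(372/751) = 1

1


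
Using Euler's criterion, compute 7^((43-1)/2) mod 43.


p = 43 is prime and the exponent is (p-1)/2 = 21, so by Euler's criterion 7^21 = (7/43) = +1 or -1 mod 43.
Compute by square-and-multiply:
  21 = 16 + 4 + 1 (binary 10101)
  Repeated squaring mod 43: 7^1 = 7, 7^2 = 6, 7^4 = 36, 7^8 = 6, 7^16 = 36
  7^21 = 7^16 * 7^4 * 7^1 = 36 * 36 * 7 mod 43
    36 * 36 = 1296 = 6 mod 43
    6 * 7 = 42 = 42 mod 43
  7^21 = 42 mod 43
Result 42 = p - 1 = -1 mod 43: 7 is a quadratic non-residue mod 43. As a residue in [0, p-1] the value is 42.
7^21 mod 43 = 42

42


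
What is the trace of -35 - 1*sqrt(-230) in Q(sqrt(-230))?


Tr(a + b*sqrt(d)) = (a + b*sqrt(d)) + (a - b*sqrt(d)) = 2a
= 2 * (-35)
= -70

-70


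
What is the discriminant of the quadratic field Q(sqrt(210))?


For K = Q(sqrt(d)) with d squarefree: disc(K) = d if d = 1 mod 4, and disc(K) = 4d if d = 2 or 3 mod 4.
Here d = 210, and d mod 4 = 2.
d = 2 mod 4, not 1 (O_K = Z[sqrt(d)]), so disc(K) = 4d = 4 * (210) = 840

840


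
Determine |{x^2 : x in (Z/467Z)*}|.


For prime p, the number of non-zero quadratic residues is (p-1)/2.
= (467-1)/2
= 233

233


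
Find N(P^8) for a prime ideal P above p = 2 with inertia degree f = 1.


N(P^a) = p^(a*f)
= 2^(8*1)
= 2^8
= 256

256


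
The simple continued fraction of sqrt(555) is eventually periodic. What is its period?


Run the CF algorithm for sqrt(555).
a_0 = floor(sqrt(555)) = 23; set m_0=0, q_0=1.
Recurrence: m' = q*a - m,  q' = (d - m'^2)/q,  a' = floor((a_0 + m')/q').
  step 1: m=23, q=26, a=1
  step 2: m=3, q=21, a=1
  step 3: m=18, q=11, a=3
  step 4: m=15, q=30, a=1
  step 5: m=15, q=11, a=3
  step 6: m=18, q=21, a=1
  step 7: m=3, q=26, a=1
  step 8: m=23, q=1, a=46
a_8 = 2*a_0 = 46, so the period closes here.
sqrt(555) = [23; 1, 1, 3, 1, 3, 1, 1, 46]
Period length = 8

8


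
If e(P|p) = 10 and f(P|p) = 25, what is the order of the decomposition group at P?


|D_P| = e * f
= 10 * 25
= 250

250


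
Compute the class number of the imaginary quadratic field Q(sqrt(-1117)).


K = Q(sqrt(-1117)). d mod 4 = 3, so D = disc(K) = 4d = -4468
h(K) equals the number of primitive reduced positive-definite forms (a, b, c) = a*x^2 + b*x*y + c*y^2 with b^2 - 4ac = D,
where reduced means |b| <= a <= c, with b >= 0 whenever |b| = a or a = c, and primitive means gcd(a, b, c) = 1.
Reduced forces 3a^2 <= |D| = 4468, so 1 <= a <= 38; b must have the parity of D, and c = (b^2 - D)/(4a) must be an integer >= a.
Enumerate a = 1..38, b in [-a, a]:
  a=1: (1, 0, 1117)  [1]
  a=2: (2, 2, 559)  [1]
  a=3..10: none
  a=11: (11, -8, 103), (11, 8, 103)  [2]
  a=12: none
  a=13: (13, -2, 86), (13, 2, 86)  [2]
  a=14..18: none
  a=19: (19, -4, 59), (19, 4, 59)  [2]
  a=20..21: none
  a=22: (22, -14, 53), (22, 14, 53)  [2]
  a=23..25: none
  a=26: (26, -2, 43), (26, 2, 43)  [2]
  a=27..36: none
  a=37: (37, -34, 38), (37, 34, 38)  [2]
  a=38: none
Total reduced forms: 1 + 1 + 2 + 2 + 2 + 2 + 2 + 2 = 14
h = 14

14


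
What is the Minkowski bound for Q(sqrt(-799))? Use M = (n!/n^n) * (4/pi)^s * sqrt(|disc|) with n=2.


d = -799, d mod 4 = 1, so disc(K) = d = -799; |disc(K)| = 799
Imaginary quadratic field, so n = 2, s = r2 = 1, r1 = 0
M = (n!/n^n) * (4/pi)^s * sqrt(|disc(K)|) = (2!/2^2) * (4/pi)^1 * sqrt(799)
= 0.5 * 1.273240 * 28.266588
= 17.9951

17.9951
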